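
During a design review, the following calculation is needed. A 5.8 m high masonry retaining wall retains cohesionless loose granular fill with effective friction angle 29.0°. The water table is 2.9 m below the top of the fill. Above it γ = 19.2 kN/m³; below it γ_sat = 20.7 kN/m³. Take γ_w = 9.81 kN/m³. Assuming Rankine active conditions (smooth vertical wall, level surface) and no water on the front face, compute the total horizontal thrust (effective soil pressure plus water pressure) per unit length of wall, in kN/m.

K_a = tan²(45° − φ/2) = 0.3470.
γ' = 20.7 − 9.81 = 10.89 kN/m³. Depth below WT = 2.9 m.
σ'_h at WT = K_a γ d_w = 19.32 kPa; at base = 19.32 + K_a γ' × 2.9 = 30.28 kPa.
P₁ (0–2.9 m) = ½×19.32×2.9 = 28.01. P₂ (2.9–5.8 m) = ½(19.32+30.28)×2.9 = 71.92.
P_w = ½ γ_w h₂² = 0.5×9.81×2.9² = 41.25. Total = 28.01+71.92+41.25 = 141.2 kN/m.

141 kN/m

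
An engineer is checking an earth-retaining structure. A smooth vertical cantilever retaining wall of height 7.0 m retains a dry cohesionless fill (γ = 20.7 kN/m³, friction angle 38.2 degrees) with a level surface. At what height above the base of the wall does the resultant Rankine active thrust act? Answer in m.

2.33 m

K_a = 0.2358.
The pressure distribution is triangular, so the resultant acts at H/3 above the base = 7.0/3 = 2.333 m.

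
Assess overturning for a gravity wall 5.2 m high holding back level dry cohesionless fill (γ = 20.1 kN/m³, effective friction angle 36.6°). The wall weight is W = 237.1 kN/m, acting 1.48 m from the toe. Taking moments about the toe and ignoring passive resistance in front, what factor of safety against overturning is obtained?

2.95

K_a = tan²(45° − 36.6°/2) = 0.2530.
P_a = ½K_aγH² = 0.5×0.2530×20.1×5.2² = 68.74 kN/m, acting at H/3 = 1.733 m above the base.
Overturning moment M_o = P_a × H/3 = 68.74 × 1.733 = 119.2.
Resisting moment M_r = W × 1.48 = 237.1 × 1.48 = 350.9.
FS_overturning = M_r/M_o = 350.9/119.2 = 2.945.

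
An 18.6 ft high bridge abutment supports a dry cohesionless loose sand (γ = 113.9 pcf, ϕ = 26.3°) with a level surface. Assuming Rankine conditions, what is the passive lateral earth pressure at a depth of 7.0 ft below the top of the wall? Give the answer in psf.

K_p = (1 + sin φ)/(1 − sin φ) = 2.591.
σ_h = K_p γ z = 2.591 × 113.9 × 7.0 = 2066 psf.

2070 psf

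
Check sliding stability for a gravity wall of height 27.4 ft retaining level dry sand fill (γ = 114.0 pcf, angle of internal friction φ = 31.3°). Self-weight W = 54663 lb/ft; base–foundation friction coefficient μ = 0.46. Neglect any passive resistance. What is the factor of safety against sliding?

K_a = tan²(45° − 31.3°/2) = 0.3162.
P_a = ½K_aγH² = 0.5×0.3162×114.0×27.4² = 13530 lb/ft, acting at H/3 = 9.133 ft above the base.
FS_sliding = μW / P_a = 0.46×54663 / 13530 = 1.858.

1.86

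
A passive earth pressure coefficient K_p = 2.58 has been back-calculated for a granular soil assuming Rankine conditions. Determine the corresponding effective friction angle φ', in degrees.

K_p = (1+sin φ)/(1−sin φ) ⇒ sin φ = (K_p − 1)/(K_p + 1) = 0.4413.
φ = arcsin(0.4413) = 26.19°.

26.2°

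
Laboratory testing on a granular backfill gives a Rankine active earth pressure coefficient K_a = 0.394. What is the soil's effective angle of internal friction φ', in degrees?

25.8°

K_a = tan²(45° − φ/2) ⇒ 45° − φ/2 = arctan(√0.394) = 32.12°.
φ = 2(45° − 32.12°) = 25.77°.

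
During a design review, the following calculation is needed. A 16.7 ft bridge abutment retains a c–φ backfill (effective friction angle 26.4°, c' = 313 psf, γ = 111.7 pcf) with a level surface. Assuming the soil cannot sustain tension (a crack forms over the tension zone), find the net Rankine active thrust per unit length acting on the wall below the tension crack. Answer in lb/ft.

1260 lb/ft

K_a = 0.3844; √K_a = 0.6200.
Tension-crack depth z_c = 2c/(γ√K_a) = 2×313/(111.7×0.6200) = 9.039 ft.
σ_a at base = K_a γ H − 2c√K_a = 0.3844×111.7×16.7 − 2×313×0.6200 = 329.0 psf.
P_a = ½ × 329.0 × (H − z_c) = 0.5×329.0×7.661 = 1260 lb/ft.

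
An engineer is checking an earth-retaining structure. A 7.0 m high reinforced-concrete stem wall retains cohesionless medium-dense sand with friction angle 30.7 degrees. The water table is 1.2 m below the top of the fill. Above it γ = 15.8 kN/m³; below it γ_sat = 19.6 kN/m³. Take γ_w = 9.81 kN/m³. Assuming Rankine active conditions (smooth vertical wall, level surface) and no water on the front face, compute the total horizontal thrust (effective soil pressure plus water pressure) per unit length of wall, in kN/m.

258 kN/m

K_a = tan²(45° − φ/2) = 0.3240.
γ' = 19.6 − 9.81 = 9.790 kN/m³. Depth below WT = 5.8 m.
σ'_h at WT = K_a γ d_w = 6.144 kPa; at base = 6.144 + K_a γ' × 5.8 = 24.54 kPa.
P₁ (0–1.2 m) = ½×6.144×1.2 = 3.686. P₂ (1.2–7.0 m) = ½(6.144+24.54)×5.8 = 88.99.
P_w = ½ γ_w h₂² = 0.5×9.81×5.8² = 165.0. Total = 3.686+88.99+165.0 = 257.7 kN/m.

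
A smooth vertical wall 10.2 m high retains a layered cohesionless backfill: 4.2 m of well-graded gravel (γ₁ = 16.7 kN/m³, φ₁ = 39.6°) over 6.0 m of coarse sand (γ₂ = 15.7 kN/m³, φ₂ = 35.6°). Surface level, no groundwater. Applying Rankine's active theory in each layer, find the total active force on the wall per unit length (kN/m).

K_a1 = tan²(45°−39.6°/2) = 0.2214; K_a2 = tan²(45°−35.6°/2) = 0.2641.
Layer 1: σ at base = K_a1 γ₁ h₁ = 15.53 kPa; P₁ = ½×15.53×4.2 = 32.62.
Layer 2: σ_v at top = γ₁h₁ = 70.14; σ_h top = K_a2×70.14 = 18.53; σ_h base = K_a2×(70.14+15.7×6.0) = 43.41.
P₂ = ½(18.53+43.41)×6.0 = 185.8. Total P_a = 32.62+185.8 = 218.4 kN/m.

218 kN/m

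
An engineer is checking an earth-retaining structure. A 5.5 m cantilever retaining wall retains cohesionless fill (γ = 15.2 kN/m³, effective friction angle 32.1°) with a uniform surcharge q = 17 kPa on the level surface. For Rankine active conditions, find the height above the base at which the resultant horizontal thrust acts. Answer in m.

K_a = 0.3060.
Triangular part P₁ = ½K_aγH² = 70.35 at H/3 = 1.833 m; rectangular part P₂ = K_a q H = 28.61 at H/2 = 2.750 m.
ȳ = (P₁·1.833 + P₂·2.750)/(P₁+P₂) = 2.098 m.

2.10 m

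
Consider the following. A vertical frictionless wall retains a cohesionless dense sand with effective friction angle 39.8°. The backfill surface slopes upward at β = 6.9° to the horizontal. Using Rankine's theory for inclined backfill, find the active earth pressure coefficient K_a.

K_a = cos β · (cos β − √(cos²β − cos²φ)) / (cos β + √(cos²β − cos²φ)).
cos β = 0.9928, cos φ = 0.7683, √(cos²β − cos²φ) = 0.6287.
K_a = 0.9928 × (0.9928 − 0.6287)/(0.9928 + 0.6287) = 0.2229.

0.223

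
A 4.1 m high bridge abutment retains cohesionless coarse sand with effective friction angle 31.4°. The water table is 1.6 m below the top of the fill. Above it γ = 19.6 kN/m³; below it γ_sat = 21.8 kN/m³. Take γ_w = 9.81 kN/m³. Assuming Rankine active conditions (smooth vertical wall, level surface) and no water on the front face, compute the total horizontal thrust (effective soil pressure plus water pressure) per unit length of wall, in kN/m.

75.0 kN/m

K_a = tan²(45° − φ/2) = 0.3149.
γ' = 21.8 − 9.81 = 11.99 kN/m³. Depth below WT = 2.5 m.
σ'_h at WT = K_a γ d_w = 9.876 kPa; at base = 9.876 + K_a γ' × 2.5 = 19.32 kPa.
P₁ (0–1.6 m) = ½×9.876×1.6 = 7.901. P₂ (1.6–4.1 m) = ½(9.876+19.32)×2.5 = 36.49.
P_w = ½ γ_w h₂² = 0.5×9.81×2.5² = 30.66. Total = 7.901+36.49+30.66 = 75.05 kN/m.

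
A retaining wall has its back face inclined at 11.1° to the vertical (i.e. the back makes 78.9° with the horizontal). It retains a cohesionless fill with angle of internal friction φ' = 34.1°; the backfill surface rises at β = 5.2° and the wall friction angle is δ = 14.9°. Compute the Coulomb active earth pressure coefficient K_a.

0.365

K_a = sin²(α+φ) / [sin²α · sin(α−δ) · (1 + √{sin(φ+δ)sin(φ−β) / (sin(α−δ)sin(α+β))})²].
With α = 78.9°, φ = 34.1°, δ = 14.9°, β = 5.2°: K_a = 0.3646.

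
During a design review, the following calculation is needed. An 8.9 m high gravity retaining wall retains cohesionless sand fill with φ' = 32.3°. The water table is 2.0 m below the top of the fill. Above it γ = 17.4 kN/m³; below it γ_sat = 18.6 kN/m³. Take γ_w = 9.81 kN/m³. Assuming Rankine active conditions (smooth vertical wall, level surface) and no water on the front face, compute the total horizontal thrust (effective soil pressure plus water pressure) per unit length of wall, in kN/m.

380 kN/m

K_a = tan²(45° − φ/2) = 0.3035.
γ' = 18.6 − 9.81 = 8.790 kN/m³. Depth below WT = 6.9 m.
σ'_h at WT = K_a γ d_w = 10.56 kPa; at base = 10.56 + K_a γ' × 6.9 = 28.97 kPa.
P₁ (0–2.0 m) = ½×10.56×2.0 = 10.56. P₂ (2.0–8.9 m) = ½(10.56+28.97)×6.9 = 136.4.
P_w = ½ γ_w h₂² = 0.5×9.81×6.9² = 233.5. Total = 10.56+136.4+233.5 = 380.5 kN/m.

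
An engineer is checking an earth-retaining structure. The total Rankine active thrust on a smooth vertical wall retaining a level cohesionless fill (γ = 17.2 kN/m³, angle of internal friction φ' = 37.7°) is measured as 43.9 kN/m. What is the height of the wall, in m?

4.60 m

K_a = 0.2411. P_a = ½ K_a γ H² ⇒ H = √(2P_a/(K_a γ)).
H = √(2×43.9/(0.2411×17.2)) = 4.602 m.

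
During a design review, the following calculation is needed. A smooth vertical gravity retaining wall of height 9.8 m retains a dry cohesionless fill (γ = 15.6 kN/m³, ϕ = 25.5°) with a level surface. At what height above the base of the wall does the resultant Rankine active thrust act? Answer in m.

3.27 m

K_a = 0.3981.
The pressure distribution is triangular, so the resultant acts at H/3 above the base = 9.8/3 = 3.267 m.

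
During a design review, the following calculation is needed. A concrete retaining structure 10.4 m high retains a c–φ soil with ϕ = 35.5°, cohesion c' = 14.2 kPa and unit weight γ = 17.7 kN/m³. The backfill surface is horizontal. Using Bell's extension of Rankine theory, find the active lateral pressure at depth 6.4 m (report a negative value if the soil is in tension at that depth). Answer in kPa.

15.4 kPa

K_a = (1 − sin φ)/(1 + sin φ) = 0.2653.
σ_a = K_a γ z − 2c√K_a = 0.2653×17.7×6.4 − 2×14.2×0.5150 = 15.42 kPa.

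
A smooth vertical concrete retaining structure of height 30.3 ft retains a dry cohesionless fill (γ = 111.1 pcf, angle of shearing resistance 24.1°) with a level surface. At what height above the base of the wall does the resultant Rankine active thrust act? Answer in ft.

K_a = 0.4201.
The pressure distribution is triangular, so the resultant acts at H/3 above the base = 30.3/3 = 10.10 ft.

10.1 ft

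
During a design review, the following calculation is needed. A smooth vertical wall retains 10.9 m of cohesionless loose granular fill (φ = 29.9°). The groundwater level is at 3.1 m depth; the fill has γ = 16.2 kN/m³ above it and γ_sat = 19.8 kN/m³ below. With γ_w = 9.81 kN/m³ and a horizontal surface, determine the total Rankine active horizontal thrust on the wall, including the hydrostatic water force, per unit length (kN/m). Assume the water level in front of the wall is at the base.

K_a = tan²(45° − φ/2) = 0.3347.
γ' = 19.8 − 9.81 = 9.990 kN/m³. Depth below WT = 7.8 m.
σ'_h at WT = K_a γ d_w = 16.81 kPa; at base = 16.81 + K_a γ' × 7.8 = 42.89 kPa.
P₁ (0–3.1 m) = ½×16.81×3.1 = 26.05. P₂ (3.1–10.9 m) = ½(16.81+42.89)×7.8 = 232.8.
P_w = ½ γ_w h₂² = 0.5×9.81×7.8² = 298.4. Total = 26.05+232.8+298.4 = 557.3 kN/m.

557 kN/m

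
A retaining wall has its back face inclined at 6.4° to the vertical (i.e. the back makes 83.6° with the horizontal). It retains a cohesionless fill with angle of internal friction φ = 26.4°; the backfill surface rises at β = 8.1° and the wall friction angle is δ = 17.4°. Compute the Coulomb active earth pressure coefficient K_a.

0.442

K_a = sin²(α+φ) / [sin²α · sin(α−δ) · (1 + √{sin(φ+δ)sin(φ−β) / (sin(α−δ)sin(α+β))})²].
With α = 83.6°, φ = 26.4°, δ = 17.4°, β = 8.1°: K_a = 0.4417.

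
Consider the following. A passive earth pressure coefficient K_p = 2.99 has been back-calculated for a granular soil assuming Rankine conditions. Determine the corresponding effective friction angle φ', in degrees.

29.9°

K_p = (1+sin φ)/(1−sin φ) ⇒ sin φ = (K_p − 1)/(K_p + 1) = 0.4987.
φ = arcsin(0.4987) = 29.92°.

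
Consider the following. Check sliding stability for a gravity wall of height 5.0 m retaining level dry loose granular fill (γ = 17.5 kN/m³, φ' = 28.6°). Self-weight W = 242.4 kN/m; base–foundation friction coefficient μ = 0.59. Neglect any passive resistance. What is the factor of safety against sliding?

1.85

K_a = tan²(45° − 28.6°/2) = 0.3525.
P_a = ½K_aγH² = 0.5×0.3525×17.5×5.0² = 77.12 kN/m, acting at H/3 = 1.667 m above the base.
FS_sliding = μW / P_a = 0.59×242.4 / 77.12 = 1.854.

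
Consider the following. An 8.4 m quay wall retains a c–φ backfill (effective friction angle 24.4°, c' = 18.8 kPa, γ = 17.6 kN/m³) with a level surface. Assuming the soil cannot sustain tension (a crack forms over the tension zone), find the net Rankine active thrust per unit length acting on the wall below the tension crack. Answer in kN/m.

K_a = 0.4153; √K_a = 0.6445.
Tension-crack depth z_c = 2c/(γ√K_a) = 2×18.8/(17.6×0.6445) = 3.315 m.
σ_a at base = K_a γ H − 2c√K_a = 0.4153×17.6×8.4 − 2×18.8×0.6445 = 37.17 kPa.
P_a = ½ × 37.17 × (H − z_c) = 0.5×37.17×5.085 = 94.50 kN/m.

94.5 kN/m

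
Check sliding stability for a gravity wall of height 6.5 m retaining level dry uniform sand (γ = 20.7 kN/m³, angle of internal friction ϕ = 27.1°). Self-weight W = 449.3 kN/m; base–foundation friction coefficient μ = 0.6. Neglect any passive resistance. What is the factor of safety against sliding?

1.65

K_a = tan²(45° − 27.1°/2) = 0.3741.
P_a = ½K_aγH² = 0.5×0.3741×20.7×6.5² = 163.6 kN/m, acting at H/3 = 2.167 m above the base.
FS_sliding = μW / P_a = 0.6×449.3 / 163.6 = 1.648.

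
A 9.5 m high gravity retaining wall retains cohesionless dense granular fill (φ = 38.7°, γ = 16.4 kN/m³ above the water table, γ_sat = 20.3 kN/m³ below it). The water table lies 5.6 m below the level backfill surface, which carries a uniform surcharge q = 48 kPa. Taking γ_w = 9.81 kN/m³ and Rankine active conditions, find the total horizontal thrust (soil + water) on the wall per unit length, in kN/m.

K_a = tan²(45° − φ/2) = 0.2306.
γ' = 20.3 − 9.81 = 10.49 kN/m³. h₂ = H − d_w = 3.9 m.
σ'_h: at surface K_a·q = 11.07; at WT K_a(q+γd_w) = 32.25; at base K_a(q+γd_w+γ'h₂) = 41.68 kPa.
P₁ = ½(11.07+32.25)×5.6 = 121.3; P₂ = ½(32.25+41.68)×3.9 = 144.2; P_w = ½γ_w h₂² = 74.61.
Total = 121.3+144.2+74.61 = 340.0 kN/m.

340 kN/m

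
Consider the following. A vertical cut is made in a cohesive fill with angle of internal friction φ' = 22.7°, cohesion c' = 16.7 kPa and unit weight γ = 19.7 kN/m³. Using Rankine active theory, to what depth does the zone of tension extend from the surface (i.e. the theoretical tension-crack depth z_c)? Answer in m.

2.55 m

K_a = tan²(45° − 22.7°/2) = 0.4431; √K_a = 0.6657.
The active pressure is zero where K_a γ z = 2c√K_a, so z_c = 2c/(γ√K_a) = 2×16.7/(19.7×0.6657) = 2.547 m.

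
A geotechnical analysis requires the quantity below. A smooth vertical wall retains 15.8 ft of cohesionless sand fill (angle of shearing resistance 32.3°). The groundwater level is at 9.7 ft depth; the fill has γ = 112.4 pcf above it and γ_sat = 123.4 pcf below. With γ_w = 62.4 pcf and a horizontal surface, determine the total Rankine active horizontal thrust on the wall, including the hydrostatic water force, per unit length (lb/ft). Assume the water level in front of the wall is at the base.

K_a = tan²(45° − φ/2) = 0.3035.
γ' = 123.4 − 62.4 = 61.00 pcf. Depth below WT = 6.1 ft.
σ'_h at WT = K_a γ d_w = 330.9 psf; at base = 330.9 + K_a γ' × 6.1 = 443.8 psf.
P₁ (0–9.7 ft) = ½×330.9×9.7 = 1605. P₂ (9.7–15.8 ft) = ½(330.9+443.8)×6.1 = 2363.
P_w = ½ γ_w h₂² = 0.5×62.4×6.1² = 1161. Total = 1605+2363+1161 = 5129 lb/ft.

5130 lb/ft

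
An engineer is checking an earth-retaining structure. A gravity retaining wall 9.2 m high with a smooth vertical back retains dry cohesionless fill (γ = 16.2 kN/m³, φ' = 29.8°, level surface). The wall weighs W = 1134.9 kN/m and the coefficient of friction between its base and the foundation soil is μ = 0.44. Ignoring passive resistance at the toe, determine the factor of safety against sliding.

2.17

K_a = tan²(45° − 29.8°/2) = 0.3360.
P_a = ½K_aγH² = 0.5×0.3360×16.2×9.2² = 230.4 kN/m, acting at H/3 = 3.067 m above the base.
FS_sliding = μW / P_a = 0.44×1134.9 / 230.4 = 2.168.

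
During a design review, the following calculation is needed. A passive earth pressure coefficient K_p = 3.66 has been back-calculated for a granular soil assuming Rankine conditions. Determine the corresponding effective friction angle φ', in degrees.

K_p = (1+sin φ)/(1−sin φ) ⇒ sin φ = (K_p − 1)/(K_p + 1) = 0.5708.
φ = arcsin(0.5708) = 34.81°.

34.8°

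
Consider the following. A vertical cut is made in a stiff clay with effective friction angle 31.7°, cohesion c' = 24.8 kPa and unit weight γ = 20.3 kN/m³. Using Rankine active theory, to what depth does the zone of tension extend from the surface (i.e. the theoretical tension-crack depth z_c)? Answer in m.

K_a = tan²(45° − 31.7°/2) = 0.3111; √K_a = 0.5577.
The active pressure is zero where K_a γ z = 2c√K_a, so z_c = 2c/(γ√K_a) = 2×24.8/(20.3×0.5577) = 4.381 m.

4.38 m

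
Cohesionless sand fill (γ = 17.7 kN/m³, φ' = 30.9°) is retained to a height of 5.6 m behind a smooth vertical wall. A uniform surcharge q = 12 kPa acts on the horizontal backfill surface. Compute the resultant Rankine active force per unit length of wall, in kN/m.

K_a = tan²(45° − φ/2) = 0.3214.
Soil triangle: ½ K_a γ H² = 0.5×0.3214×17.7×5.6² = 89.20 kN/m.
Surcharge rectangle: K_a q H = 0.3214×12×5.6 = 21.60 kN/m.
Total = 89.20 + 21.60 = 110.8 kN/m.

111 kN/m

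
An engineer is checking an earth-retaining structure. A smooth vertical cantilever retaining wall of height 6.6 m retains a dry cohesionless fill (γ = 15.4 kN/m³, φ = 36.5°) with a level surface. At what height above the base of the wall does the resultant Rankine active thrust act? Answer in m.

K_a = 0.2541.
The pressure distribution is triangular, so the resultant acts at H/3 above the base = 6.6/3 = 2.200 m.

2.20 m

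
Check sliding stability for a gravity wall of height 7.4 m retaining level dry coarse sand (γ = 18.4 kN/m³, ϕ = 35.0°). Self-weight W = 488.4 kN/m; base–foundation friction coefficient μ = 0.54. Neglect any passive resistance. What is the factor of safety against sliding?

1.93

K_a = tan²(45° − 35.0°/2) = 0.2710.
P_a = ½K_aγH² = 0.5×0.2710×18.4×7.4² = 136.5 kN/m, acting at H/3 = 2.467 m above the base.
FS_sliding = μW / P_a = 0.54×488.4 / 136.5 = 1.932.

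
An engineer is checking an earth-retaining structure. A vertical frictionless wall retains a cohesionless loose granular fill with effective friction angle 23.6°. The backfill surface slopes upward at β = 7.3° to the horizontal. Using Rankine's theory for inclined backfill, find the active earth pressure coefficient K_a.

K_a = cos β · (cos β − √(cos²β − cos²φ)) / (cos β + √(cos²β − cos²φ)).
cos β = 0.9919, cos φ = 0.9164, √(cos²β − cos²φ) = 0.3796.
K_a = 0.9919 × (0.9919 − 0.3796)/(0.9919 + 0.3796) = 0.4428.

0.443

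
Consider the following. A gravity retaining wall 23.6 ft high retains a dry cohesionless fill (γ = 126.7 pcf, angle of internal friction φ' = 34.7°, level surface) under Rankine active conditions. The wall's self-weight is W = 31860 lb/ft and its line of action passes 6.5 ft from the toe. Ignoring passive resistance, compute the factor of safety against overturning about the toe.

K_a = tan²(45° − 34.7°/2) = 0.2745.
P_a = ½K_aγH² = 0.5×0.2745×126.7×23.6² = 9684 lb/ft, acting at H/3 = 7.867 ft above the base.
Overturning moment M_o = P_a × H/3 = 9684 × 7.867 = 76180.
Resisting moment M_r = W × 6.5 = 31860 × 6.5 = 207100.
FS_overturning = M_r/M_o = 207100/76180 = 2.718.

2.72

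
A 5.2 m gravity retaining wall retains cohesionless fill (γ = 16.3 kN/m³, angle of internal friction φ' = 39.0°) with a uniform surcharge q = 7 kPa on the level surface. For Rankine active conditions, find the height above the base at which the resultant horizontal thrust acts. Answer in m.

K_a = 0.2275.
Triangular part P₁ = ½K_aγH² = 50.14 at H/3 = 1.733 m; rectangular part P₂ = K_a q H = 8.281 at H/2 = 2.600 m.
ȳ = (P₁·1.733 + P₂·2.600)/(P₁+P₂) = 1.856 m.

1.86 m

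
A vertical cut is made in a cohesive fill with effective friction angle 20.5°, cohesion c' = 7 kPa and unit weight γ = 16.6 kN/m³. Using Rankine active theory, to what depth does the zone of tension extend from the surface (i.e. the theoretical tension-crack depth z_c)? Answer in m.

1.22 m

K_a = tan²(45° − 20.5°/2) = 0.4813; √K_a = 0.6937.
The active pressure is zero where K_a γ z = 2c√K_a, so z_c = 2c/(γ√K_a) = 2×7/(16.6×0.6937) = 1.216 m.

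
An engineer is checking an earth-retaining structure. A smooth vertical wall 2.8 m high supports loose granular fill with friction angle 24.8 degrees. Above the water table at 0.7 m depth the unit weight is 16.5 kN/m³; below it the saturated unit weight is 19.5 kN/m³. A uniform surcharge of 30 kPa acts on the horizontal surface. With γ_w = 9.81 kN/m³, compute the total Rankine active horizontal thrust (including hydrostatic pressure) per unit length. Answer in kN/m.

K_a = tan²(45° − φ/2) = 0.4090.
γ' = 19.5 − 9.81 = 9.690 kN/m³. h₂ = H − d_w = 2.1 m.
σ'_h: at surface K_a·q = 12.27; at WT K_a(q+γd_w) = 16.99; at base K_a(q+γd_w+γ'h₂) = 25.32 kPa.
P₁ = ½(12.27+16.99)×0.7 = 10.24; P₂ = ½(16.99+25.32)×2.1 = 44.43; P_w = ½γ_w h₂² = 21.63.
Total = 10.24+44.43+21.63 = 76.30 kN/m.

76.3 kN/m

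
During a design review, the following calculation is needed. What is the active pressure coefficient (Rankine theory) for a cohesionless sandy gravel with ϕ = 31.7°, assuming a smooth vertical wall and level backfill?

K_a = (1 − sin φ)/(1 + sin φ) = (1 − sin 31.7°)/(1 + sin 31.7°) = 0.3111.

0.311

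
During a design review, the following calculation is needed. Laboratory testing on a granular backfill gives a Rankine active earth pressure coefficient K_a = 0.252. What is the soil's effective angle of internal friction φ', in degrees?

36.7°

K_a = tan²(45° − φ/2) ⇒ 45° − φ/2 = arctan(√0.252) = 26.66°.
φ = 2(45° − 26.66°) = 36.69°.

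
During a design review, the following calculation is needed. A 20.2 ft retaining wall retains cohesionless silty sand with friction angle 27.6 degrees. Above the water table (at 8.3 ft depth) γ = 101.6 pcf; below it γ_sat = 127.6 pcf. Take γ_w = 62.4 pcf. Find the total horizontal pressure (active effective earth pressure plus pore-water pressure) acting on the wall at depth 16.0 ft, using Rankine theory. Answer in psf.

K_a = (1 − sin φ)/(1 + sin φ) = 0.3668.
γ' = 127.6 − 62.4 = 65.20 pcf.
Effective vertical stress at 16.0 ft: σ'_v = 101.6×8.3 + 65.20×7.70 = 1345 psf.
σ'_h = K_a σ'_v = 0.3668 × 1345 = 493.4 psf; u = γ_w × 7.70 = 480.5 psf.
Total σ_h = 493.4 + 480.5 = 973.9 psf.

974 psf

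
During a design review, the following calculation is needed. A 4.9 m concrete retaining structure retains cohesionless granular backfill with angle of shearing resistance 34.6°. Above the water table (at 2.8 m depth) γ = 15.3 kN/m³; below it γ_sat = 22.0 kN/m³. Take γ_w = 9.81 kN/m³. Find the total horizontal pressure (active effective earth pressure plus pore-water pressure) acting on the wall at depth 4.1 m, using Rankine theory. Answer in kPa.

28.9 kPa

K_a = (1 − sin φ)/(1 + sin φ) = 0.2756.
γ' = 22.0 − 9.81 = 12.19 kN/m³.
Effective vertical stress at 4.1 m: σ'_v = 15.3×2.8 + 12.19×1.30 = 58.69 kPa.
σ'_h = K_a σ'_v = 0.2756 × 58.69 = 16.18 kPa; u = γ_w × 1.30 = 12.75 kPa.
Total σ_h = 16.18 + 12.75 = 28.93 kPa.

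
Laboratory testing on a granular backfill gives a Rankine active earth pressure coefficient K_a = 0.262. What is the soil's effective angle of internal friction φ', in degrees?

K_a = tan²(45° − φ/2) ⇒ 45° − φ/2 = arctan(√0.262) = 27.11°.
φ = 2(45° − 27.11°) = 35.79°.

35.8°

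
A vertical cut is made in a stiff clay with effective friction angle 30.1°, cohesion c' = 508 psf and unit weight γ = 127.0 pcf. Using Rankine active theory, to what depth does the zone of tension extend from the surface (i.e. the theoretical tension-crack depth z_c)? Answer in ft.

K_a = tan²(45° − 30.1°/2) = 0.3320; √K_a = 0.5762.
The active pressure is zero where K_a γ z = 2c√K_a, so z_c = 2c/(γ√K_a) = 2×508/(127.0×0.5762) = 13.88 ft.

13.9 ft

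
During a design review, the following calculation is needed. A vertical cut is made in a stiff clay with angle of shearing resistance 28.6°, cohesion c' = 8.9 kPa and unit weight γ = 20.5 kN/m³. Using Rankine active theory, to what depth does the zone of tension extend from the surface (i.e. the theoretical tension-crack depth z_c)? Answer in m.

K_a = tan²(45° − 28.6°/2) = 0.3525; √K_a = 0.5938.
The active pressure is zero where K_a γ z = 2c√K_a, so z_c = 2c/(γ√K_a) = 2×8.9/(20.5×0.5938) = 1.462 m.

1.46 m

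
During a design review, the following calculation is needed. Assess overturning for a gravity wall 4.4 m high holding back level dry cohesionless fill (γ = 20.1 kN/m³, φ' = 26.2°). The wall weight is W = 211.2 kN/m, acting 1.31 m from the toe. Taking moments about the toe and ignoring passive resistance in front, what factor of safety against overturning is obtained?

2.50

K_a = tan²(45° − 26.2°/2) = 0.3874.
P_a = ½K_aγH² = 0.5×0.3874×20.1×4.4² = 75.38 kN/m, acting at H/3 = 1.467 m above the base.
Overturning moment M_o = P_a × H/3 = 75.38 × 1.467 = 110.6.
Resisting moment M_r = W × 1.31 = 211.2 × 1.31 = 276.7.
FS_overturning = M_r/M_o = 276.7/110.6 = 2.502.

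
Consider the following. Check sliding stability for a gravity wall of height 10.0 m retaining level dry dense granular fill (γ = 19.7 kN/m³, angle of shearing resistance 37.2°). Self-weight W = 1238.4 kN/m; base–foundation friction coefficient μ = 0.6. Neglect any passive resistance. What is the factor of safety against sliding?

K_a = tan²(45° − 37.2°/2) = 0.2464.
P_a = ½K_aγH² = 0.5×0.2464×19.7×10.0² = 242.7 kN/m, acting at H/3 = 3.333 m above the base.
FS_sliding = μW / P_a = 0.6×1238.4 / 242.7 = 3.061.

3.06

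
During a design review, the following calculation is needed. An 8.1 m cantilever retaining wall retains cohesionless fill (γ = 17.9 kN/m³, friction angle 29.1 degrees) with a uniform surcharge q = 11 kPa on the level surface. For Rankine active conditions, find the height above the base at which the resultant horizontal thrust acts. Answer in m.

2.88 m

K_a = 0.3456.
Triangular part P₁ = ½K_aγH² = 202.9 at H/3 = 2.700 m; rectangular part P₂ = K_a q H = 30.79 at H/2 = 4.050 m.
ȳ = (P₁·2.700 + P₂·4.050)/(P₁+P₂) = 2.878 m.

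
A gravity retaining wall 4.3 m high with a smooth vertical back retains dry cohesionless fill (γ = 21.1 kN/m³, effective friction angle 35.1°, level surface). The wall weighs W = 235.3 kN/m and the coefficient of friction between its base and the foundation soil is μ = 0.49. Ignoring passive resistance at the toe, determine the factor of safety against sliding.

2.19

K_a = tan²(45° − 35.1°/2) = 0.2698.
P_a = ½K_aγH² = 0.5×0.2698×21.1×4.3² = 52.64 kN/m, acting at H/3 = 1.433 m above the base.
FS_sliding = μW / P_a = 0.49×235.3 / 52.64 = 2.190.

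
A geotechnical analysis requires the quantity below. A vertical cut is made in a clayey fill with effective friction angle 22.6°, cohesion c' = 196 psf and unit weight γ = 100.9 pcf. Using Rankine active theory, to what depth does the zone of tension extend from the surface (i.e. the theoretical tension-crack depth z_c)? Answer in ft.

K_a = tan²(45° − 22.6°/2) = 0.4448; √K_a = 0.6669.
The active pressure is zero where K_a γ z = 2c√K_a, so z_c = 2c/(γ√K_a) = 2×196/(100.9×0.6669) = 5.825 ft.

5.83 ft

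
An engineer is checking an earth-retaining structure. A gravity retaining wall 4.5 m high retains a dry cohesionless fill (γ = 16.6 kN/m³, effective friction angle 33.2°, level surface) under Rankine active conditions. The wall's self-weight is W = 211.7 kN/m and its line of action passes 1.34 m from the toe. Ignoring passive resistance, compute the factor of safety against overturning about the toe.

3.85

K_a = tan²(45° − 33.2°/2) = 0.2924.
P_a = ½K_aγH² = 0.5×0.2924×16.6×4.5² = 49.14 kN/m, acting at H/3 = 1.500 m above the base.
Overturning moment M_o = P_a × H/3 = 49.14 × 1.500 = 73.71.
Resisting moment M_r = W × 1.34 = 211.7 × 1.34 = 283.7.
FS_overturning = M_r/M_o = 283.7/73.71 = 3.849.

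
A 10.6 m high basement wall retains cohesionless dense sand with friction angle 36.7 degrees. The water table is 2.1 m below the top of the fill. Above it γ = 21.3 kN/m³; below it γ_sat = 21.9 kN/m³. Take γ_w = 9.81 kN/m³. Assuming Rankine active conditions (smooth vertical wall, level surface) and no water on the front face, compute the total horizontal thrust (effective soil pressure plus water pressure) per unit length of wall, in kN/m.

K_a = tan²(45° − φ/2) = 0.2519.
γ' = 21.9 − 9.81 = 12.09 kN/m³. Depth below WT = 8.5 m.
σ'_h at WT = K_a γ d_w = 11.27 kPa; at base = 11.27 + K_a γ' × 8.5 = 37.15 kPa.
P₁ (0–2.1 m) = ½×11.27×2.1 = 11.83. P₂ (2.1–10.6 m) = ½(11.27+37.15)×8.5 = 205.8.
P_w = ½ γ_w h₂² = 0.5×9.81×8.5² = 354.4. Total = 11.83+205.8+354.4 = 572.0 kN/m.

572 kN/m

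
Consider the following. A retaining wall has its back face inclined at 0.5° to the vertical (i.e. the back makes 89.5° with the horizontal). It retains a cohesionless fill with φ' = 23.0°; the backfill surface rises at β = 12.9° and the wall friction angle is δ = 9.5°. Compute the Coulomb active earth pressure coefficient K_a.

K_a = sin²(α+φ) / [sin²α · sin(α−δ) · (1 + √{sin(φ+δ)sin(φ−β) / (sin(α−δ)sin(α+β))})²].
With α = 89.5°, φ = 23.0°, δ = 9.5°, β = 12.9°: K_a = 0.5028.

0.503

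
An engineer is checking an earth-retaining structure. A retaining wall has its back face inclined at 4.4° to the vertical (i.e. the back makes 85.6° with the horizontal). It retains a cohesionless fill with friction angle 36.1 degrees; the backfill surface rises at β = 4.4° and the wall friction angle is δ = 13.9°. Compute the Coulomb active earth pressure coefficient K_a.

0.281

K_a = sin²(α+φ) / [sin²α · sin(α−δ) · (1 + √{sin(φ+δ)sin(φ−β) / (sin(α−δ)sin(α+β))})²].
With α = 85.6°, φ = 36.1°, δ = 13.9°, β = 4.4°: K_a = 0.2813.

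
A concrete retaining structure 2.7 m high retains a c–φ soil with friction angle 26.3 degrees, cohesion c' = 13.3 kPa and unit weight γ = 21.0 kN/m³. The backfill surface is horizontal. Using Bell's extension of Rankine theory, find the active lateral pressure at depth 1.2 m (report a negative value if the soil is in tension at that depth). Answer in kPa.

-6.80 kPa

K_a = (1 − sin φ)/(1 + sin φ) = 0.3859.
σ_a = K_a γ z − 2c√K_a = 0.3859×21.0×1.2 − 2×13.3×0.6212 = -6.799 kPa.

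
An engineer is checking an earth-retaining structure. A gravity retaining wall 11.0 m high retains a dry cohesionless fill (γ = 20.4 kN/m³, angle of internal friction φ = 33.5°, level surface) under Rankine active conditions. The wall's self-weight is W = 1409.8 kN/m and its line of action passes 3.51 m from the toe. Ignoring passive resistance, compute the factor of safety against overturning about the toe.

3.79

K_a = tan²(45° − 33.5°/2) = 0.2887.
P_a = ½K_aγH² = 0.5×0.2887×20.4×11.0² = 356.3 kN/m, acting at H/3 = 3.667 m above the base.
Overturning moment M_o = P_a × H/3 = 356.3 × 3.667 = 1307.
Resisting moment M_r = W × 3.51 = 1409.8 × 3.51 = 4948.
FS_overturning = M_r/M_o = 4948/1307 = 3.787.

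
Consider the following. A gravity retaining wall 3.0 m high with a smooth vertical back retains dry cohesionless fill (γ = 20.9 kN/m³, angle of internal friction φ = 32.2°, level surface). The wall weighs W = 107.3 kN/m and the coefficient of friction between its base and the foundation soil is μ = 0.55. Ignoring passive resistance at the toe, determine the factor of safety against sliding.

2.06

K_a = tan²(45° − 32.2°/2) = 0.3047.
P_a = ½K_aγH² = 0.5×0.3047×20.9×3.0² = 28.66 kN/m, acting at H/3 = 1.000 m above the base.
FS_sliding = μW / P_a = 0.55×107.3 / 28.66 = 2.059.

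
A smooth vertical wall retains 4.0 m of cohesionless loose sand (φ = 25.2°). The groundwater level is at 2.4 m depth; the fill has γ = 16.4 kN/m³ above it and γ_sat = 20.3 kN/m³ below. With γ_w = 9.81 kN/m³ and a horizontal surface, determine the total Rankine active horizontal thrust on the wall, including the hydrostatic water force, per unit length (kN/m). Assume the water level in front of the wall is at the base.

K_a = tan²(45° − φ/2) = 0.4027.
γ' = 20.3 − 9.81 = 10.49 kN/m³. Depth below WT = 1.6 m.
σ'_h at WT = K_a γ d_w = 15.85 kPa; at base = 15.85 + K_a γ' × 1.6 = 22.61 kPa.
P₁ (0–2.4 m) = ½×15.85×2.4 = 19.02. P₂ (2.4–4.0 m) = ½(15.85+22.61)×1.6 = 30.77.
P_w = ½ γ_w h₂² = 0.5×9.81×1.6² = 12.56. Total = 19.02+30.77+12.56 = 62.35 kN/m.

62.3 kN/m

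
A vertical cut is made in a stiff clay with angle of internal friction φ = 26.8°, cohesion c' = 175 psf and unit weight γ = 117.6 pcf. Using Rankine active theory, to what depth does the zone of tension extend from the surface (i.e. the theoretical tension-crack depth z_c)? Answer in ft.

K_a = tan²(45° − 26.8°/2) = 0.3785; √K_a = 0.6152.
The active pressure is zero where K_a γ z = 2c√K_a, so z_c = 2c/(γ√K_a) = 2×175/(117.6×0.6152) = 4.838 ft.

4.84 ft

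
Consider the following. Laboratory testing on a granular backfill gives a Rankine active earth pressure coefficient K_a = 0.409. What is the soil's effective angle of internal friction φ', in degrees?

K_a = tan²(45° − φ/2) ⇒ 45° − φ/2 = arctan(√0.409) = 32.60°.
φ = 2(45° − 32.60°) = 24.80°.

24.8°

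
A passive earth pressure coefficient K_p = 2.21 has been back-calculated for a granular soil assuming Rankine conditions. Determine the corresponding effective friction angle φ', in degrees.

22.1°

K_p = (1+sin φ)/(1−sin φ) ⇒ sin φ = (K_p − 1)/(K_p + 1) = 0.3769.
φ = arcsin(0.3769) = 22.14°.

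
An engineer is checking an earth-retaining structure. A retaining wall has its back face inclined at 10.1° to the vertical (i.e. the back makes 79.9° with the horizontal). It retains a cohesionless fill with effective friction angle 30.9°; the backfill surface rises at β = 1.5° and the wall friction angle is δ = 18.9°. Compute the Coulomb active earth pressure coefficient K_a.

K_a = sin²(α+φ) / [sin²α · sin(α−δ) · (1 + √{sin(φ+δ)sin(φ−β) / (sin(α−δ)sin(α+β))})²].
With α = 79.9°, φ = 30.9°, δ = 18.9°, β = 1.5°: K_a = 0.3748.

0.375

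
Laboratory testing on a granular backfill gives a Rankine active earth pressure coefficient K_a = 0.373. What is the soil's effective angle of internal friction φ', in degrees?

K_a = tan²(45° − φ/2) ⇒ 45° − φ/2 = arctan(√0.373) = 31.41°.
φ = 2(45° − 31.41°) = 27.17°.

27.2°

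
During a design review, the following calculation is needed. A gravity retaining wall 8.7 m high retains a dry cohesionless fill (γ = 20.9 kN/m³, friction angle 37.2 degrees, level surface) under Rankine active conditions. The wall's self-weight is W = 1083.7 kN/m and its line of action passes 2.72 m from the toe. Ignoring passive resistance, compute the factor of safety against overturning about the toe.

5.21

K_a = tan²(45° − 37.2°/2) = 0.2464.
P_a = ½K_aγH² = 0.5×0.2464×20.9×8.7² = 194.9 kN/m, acting at H/3 = 2.900 m above the base.
Overturning moment M_o = P_a × H/3 = 194.9 × 2.900 = 565.2.
Resisting moment M_r = W × 2.72 = 1083.7 × 2.72 = 2948.
FS_overturning = M_r/M_o = 2948/565.2 = 5.215.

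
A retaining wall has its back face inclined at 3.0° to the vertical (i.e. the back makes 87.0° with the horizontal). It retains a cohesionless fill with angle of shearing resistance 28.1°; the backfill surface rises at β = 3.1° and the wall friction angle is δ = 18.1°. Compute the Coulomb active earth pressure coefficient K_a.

K_a = sin²(α+φ) / [sin²α · sin(α−δ) · (1 + √{sin(φ+δ)sin(φ−β) / (sin(α−δ)sin(α+β))})²].
With α = 87.0°, φ = 28.1°, δ = 18.1°, β = 3.1°: K_a = 0.3568.

0.357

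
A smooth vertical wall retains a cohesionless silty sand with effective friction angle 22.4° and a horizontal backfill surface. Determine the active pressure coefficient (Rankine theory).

K_a = tan²(45° − φ/2) = tan²(33.80°) = 0.4482.

0.448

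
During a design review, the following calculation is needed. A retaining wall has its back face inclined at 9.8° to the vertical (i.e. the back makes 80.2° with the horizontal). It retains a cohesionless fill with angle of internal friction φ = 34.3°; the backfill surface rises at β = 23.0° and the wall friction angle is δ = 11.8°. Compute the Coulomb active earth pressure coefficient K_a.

K_a = sin²(α+φ) / [sin²α · sin(α−δ) · (1 + √{sin(φ+δ)sin(φ−β) / (sin(α−δ)sin(α+β))})²].
With α = 80.2°, φ = 34.3°, δ = 11.8°, β = 23.0°: K_a = 0.4713.

0.471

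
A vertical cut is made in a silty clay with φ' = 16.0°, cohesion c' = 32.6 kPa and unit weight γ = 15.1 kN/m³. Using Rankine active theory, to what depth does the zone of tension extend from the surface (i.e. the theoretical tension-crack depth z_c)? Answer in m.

K_a = tan²(45° − 16.0°/2) = 0.5678; √K_a = 0.7536.
The active pressure is zero where K_a γ z = 2c√K_a, so z_c = 2c/(γ√K_a) = 2×32.6/(15.1×0.7536) = 5.730 m.

5.73 m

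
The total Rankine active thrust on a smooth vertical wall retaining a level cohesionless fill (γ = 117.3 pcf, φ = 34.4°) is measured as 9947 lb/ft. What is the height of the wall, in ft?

K_a = 0.2780. P_a = ½ K_a γ H² ⇒ H = √(2P_a/(K_a γ)).
H = √(2×9947/(0.2780×117.3)) = 24.70 ft.

24.7 ft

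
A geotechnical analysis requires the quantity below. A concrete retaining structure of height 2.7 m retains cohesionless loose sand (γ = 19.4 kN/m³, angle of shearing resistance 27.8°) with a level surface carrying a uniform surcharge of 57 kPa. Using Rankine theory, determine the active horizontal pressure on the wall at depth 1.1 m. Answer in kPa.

28.5 kPa

K_a = (1 − sin φ)/(1 + sin φ) = 0.3639.
σ_v = γz + q = 19.4 × 1.1 + 57 = 78.34 kPa.
σ_h = K_a σ_v = 0.3639 × 78.34 = 28.51 kPa.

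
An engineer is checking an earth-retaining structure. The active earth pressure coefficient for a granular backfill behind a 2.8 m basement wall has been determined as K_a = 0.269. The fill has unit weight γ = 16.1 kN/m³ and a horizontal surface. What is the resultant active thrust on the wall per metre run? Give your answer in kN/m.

P = ½ K_a γ H² = 0.5 × 0.269 × 16.1 × 2.8² = 16.98 kN/m.

17.0 kN/m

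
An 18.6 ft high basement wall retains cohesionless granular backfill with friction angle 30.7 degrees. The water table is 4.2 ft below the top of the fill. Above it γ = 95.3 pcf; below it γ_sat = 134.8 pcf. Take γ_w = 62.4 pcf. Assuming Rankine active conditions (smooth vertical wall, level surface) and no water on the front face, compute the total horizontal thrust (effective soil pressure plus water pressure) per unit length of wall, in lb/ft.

11000 lb/ft

K_a = tan²(45° − φ/2) = 0.3240.
γ' = 134.8 − 62.4 = 72.40 pcf. Depth below WT = 14.4 ft.
σ'_h at WT = K_a γ d_w = 129.7 psf; at base = 129.7 + K_a γ' × 14.4 = 467.5 psf.
P₁ (0–4.2 ft) = ½×129.7×4.2 = 272.4. P₂ (4.2–18.6 ft) = ½(129.7+467.5)×14.4 = 4300.
P_w = ½ γ_w h₂² = 0.5×62.4×14.4² = 6470. Total = 272.4+4300+6470 = 11040 lb/ft.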